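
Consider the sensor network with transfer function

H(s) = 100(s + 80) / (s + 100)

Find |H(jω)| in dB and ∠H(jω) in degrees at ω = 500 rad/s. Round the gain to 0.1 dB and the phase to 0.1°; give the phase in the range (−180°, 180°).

At s = jω = j500:
zero (s+80): 80 + j500 → |·| = √(80²+500²) = √256400 ≈ 506.36, ∠ = arctan(500/80) ≈ 80.91°
pole (s+100): 100 + j500 → |·| = √(100²+500²) = √260000 ≈ 509.9, ∠ = arctan(500/100) ≈ 78.69°
|H| = 100 · 506.36 / 509.9 ≈ 99.306
Gain = 20 log₁₀(99.306) ≈ 39.94 dB
∠H = 80.91° − 78.69° = 2.22°

39.9 dB, 2.2°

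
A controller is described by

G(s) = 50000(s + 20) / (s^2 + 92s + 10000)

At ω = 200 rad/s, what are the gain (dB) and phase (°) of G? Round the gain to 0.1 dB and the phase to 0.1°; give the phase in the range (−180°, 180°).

At s = jω = j200:
zero (s+20): 20 + j200 → |·| = √(20²+200²) = √40400 ≈ 201, ∠ = arctan(200/20) ≈ 84.29°
quadratic: (j200)² + 92·j200 + 10000 = -30000 + j18400 → |·| ≈ 35193, ∠ ≈ 148.48°
|G| = 50000 · 201 / 35193 ≈ 285.57
Gain = 20 log₁₀(285.57) ≈ 49.11 dB
∠G = 84.29° − 148.48° = -64.19°

49.1 dB, -64.2°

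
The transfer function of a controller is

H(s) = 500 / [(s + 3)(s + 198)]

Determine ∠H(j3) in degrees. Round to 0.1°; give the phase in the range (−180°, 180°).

-45.9°

At s = jω = j3:
pole (s+3): 3 + j3 → |·| = √(3²+3²) = √18 ≈ 4.2426, ∠ = arctan(3/3) ≈ 45.00°
pole (s+198): 198 + j3 → |·| = √(198²+3²) = √39213 ≈ 198.02, ∠ = arctan(3/198) ≈ 0.87°
∠H = 0.00° − 45.87° = -45.87°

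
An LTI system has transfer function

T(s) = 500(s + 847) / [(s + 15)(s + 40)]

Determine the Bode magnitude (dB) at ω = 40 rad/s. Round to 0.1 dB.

44.9 dB

At s = jω = j40:
zero (s+847): 847 + j40 → |·| = √(847²+40²) = √719009 ≈ 847.94, ∠ = arctan(40/847) ≈ 2.70°
pole (s+15): 15 + j40 → |·| = √(15²+40²) = √1825 ≈ 42.72, ∠ = arctan(40/15) ≈ 69.44°
pole (s+40): 40 + j40 → |·| = √(40²+40²) = √3200 ≈ 56.569, ∠ = arctan(40/40) ≈ 45.00°
|T| = 500 · 847.94 / 2416.6 ≈ 175.44
Gain = 20 log₁₀(175.44) ≈ 44.88 dB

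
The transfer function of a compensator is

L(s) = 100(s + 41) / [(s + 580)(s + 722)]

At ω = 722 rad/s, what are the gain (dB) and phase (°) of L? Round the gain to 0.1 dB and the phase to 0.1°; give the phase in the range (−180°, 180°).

At s = jω = j722:
zero (s+41): 41 + j722 → |·| = √(41²+722²) = √522965 ≈ 723.16, ∠ = arctan(722/41) ≈ 86.75°
pole (s+580): 580 + j722 → |·| = √(580²+722²) = √857684 ≈ 926.11, ∠ = arctan(722/580) ≈ 51.22°
pole (s+722): 722 + j722 → |·| = √(722²+722²) = √1042568 ≈ 1021.1, ∠ = arctan(722/722) ≈ 45.00°
|L| = 100 · 723.16 / 9.4565e+05 ≈ 0.076472
Gain = 20 log₁₀(0.076472) ≈ -22.33 dB
∠L = 86.75° − 96.22° = -9.47°

-22.3 dB, -9.5°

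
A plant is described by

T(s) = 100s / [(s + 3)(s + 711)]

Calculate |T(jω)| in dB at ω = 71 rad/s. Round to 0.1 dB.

-17.1 dB

At s = jω = j71:
zero at origin: s = j71 → |·| = 71, ∠ = 90.00°
pole (s+3): 3 + j71 → |·| = √(3²+71²) = √5050 ≈ 71.063, ∠ = arctan(71/3) ≈ 87.58°
pole (s+711): 711 + j71 → |·| = √(711²+71²) = √510562 ≈ 714.54, ∠ = arctan(71/711) ≈ 5.70°
|T| = 100 · 71 / 50777 ≈ 0.13983
Gain = 20 log₁₀(0.13983) ≈ -17.09 dB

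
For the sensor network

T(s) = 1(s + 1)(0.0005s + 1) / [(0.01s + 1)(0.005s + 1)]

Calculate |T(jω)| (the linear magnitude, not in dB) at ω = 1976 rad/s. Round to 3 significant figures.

At ω = 1976 rad/s:
zero (1 + j1976·1) = 1 + j1976 → |·| ≈ 1976, ∠ ≈ 89.97°
zero (1 + j1976·0.0005) = 1 + j0.988 → |·| ≈ 1.4058, ∠ ≈ 44.65°
pole (1 + j1976·0.01) = 1 + j19.76 → |·| ≈ 19.785, ∠ ≈ 87.10°
pole (1 + j1976·0.005) = 1 + j9.88 → |·| ≈ 9.9305, ∠ ≈ 84.22°
|T| = 1 · 1976 · 1.4058 / (19.785 · 9.9305) ≈ 14.138

14.1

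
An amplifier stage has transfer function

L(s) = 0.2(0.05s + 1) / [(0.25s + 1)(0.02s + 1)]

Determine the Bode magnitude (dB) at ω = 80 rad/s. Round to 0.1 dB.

At ω = 80 rad/s:
zero (1 + j80·0.05) = 1 + j4 → |·| ≈ 4.1231, ∠ ≈ 75.96°
pole (1 + j80·0.25) = 1 + j20 → |·| ≈ 20.025, ∠ ≈ 87.14°
pole (1 + j80·0.02) = 1 + j1.6 → |·| ≈ 1.8868, ∠ ≈ 57.99°
|L| = 0.2 · 4.1231 / (20.025 · 1.8868) ≈ 0.021825
Gain = 20 log₁₀(0.021825) ≈ -33.22 dB

-33.2 dB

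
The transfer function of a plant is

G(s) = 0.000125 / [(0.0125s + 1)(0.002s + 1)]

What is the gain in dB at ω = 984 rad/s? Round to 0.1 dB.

-106.8 dB

At ω = 984 rad/s:
pole (1 + j984·0.0125) = 1 + j12.3 → |·| ≈ 12.341, ∠ ≈ 85.35°
pole (1 + j984·0.002) = 1 + j1.968 → |·| ≈ 2.2075, ∠ ≈ 63.06°
|G| = 0.000125 · 1 / (12.341 · 2.2075) ≈ 4.5884e-06
Gain = 20 log₁₀(4.5884e-06) ≈ -106.77 dB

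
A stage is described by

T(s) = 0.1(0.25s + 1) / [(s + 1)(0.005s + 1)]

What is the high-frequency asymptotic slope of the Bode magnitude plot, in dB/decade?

-20 dB/decade

Each pole contributes −20 dB/decade at high frequency; each zero contributes +20 dB/decade.
Net: 1 zero(s) − 2 pole(s) → -20 dB/decade.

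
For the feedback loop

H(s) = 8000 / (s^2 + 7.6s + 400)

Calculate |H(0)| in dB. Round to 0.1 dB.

H(0) = 8000 / 400 = 20
20 log₁₀(20) ≈ 26.02 dB

26.0 dB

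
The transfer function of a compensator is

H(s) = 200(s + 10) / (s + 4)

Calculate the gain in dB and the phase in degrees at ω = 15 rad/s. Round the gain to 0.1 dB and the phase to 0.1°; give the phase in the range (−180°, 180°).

At s = jω = j15:
zero (s+10): 10 + j15 → |·| = √(10²+15²) = √325 ≈ 18.028, ∠ = arctan(15/10) ≈ 56.31°
pole (s+4): 4 + j15 → |·| = √(4²+15²) = √241 ≈ 15.524, ∠ = arctan(15/4) ≈ 75.07°
|H| = 200 · 18.028 / 15.524 ≈ 232.26
Gain = 20 log₁₀(232.26) ≈ 47.32 dB
∠H = 56.31° − 75.07° = -18.76°

47.3 dB, -18.8°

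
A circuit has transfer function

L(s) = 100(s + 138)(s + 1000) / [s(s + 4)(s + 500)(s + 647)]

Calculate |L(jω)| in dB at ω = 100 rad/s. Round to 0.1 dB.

At s = jω = j100:
zero (s+138): 138 + j100 → |·| = √(138²+100²) = √29044 ≈ 170.42, ∠ = arctan(100/138) ≈ 35.93°
zero (s+1000): 1000 + j100 → |·| = √(1000²+100²) = √1010000 ≈ 1005, ∠ = arctan(100/1000) ≈ 5.71°
pole (s+4): 4 + j100 → |·| = √(4²+100²) = √10016 ≈ 100.08, ∠ = arctan(100/4) ≈ 87.71°
pole (s+500): 500 + j100 → |·| = √(500²+100²) = √260000 ≈ 509.9, ∠ = arctan(100/500) ≈ 11.31°
pole (s+647): 647 + j100 → |·| = √(647²+100²) = √428609 ≈ 654.68, ∠ = arctan(100/647) ≈ 8.79°
pole at origin: |s| = 100, ∠ = 90.00° (in denominator)
|L| = 100 · 1.7127e+05 / 3.3409e+09 ≈ 0.0051265
Gain = 20 log₁₀(0.0051265) ≈ -45.80 dB

-45.8 dB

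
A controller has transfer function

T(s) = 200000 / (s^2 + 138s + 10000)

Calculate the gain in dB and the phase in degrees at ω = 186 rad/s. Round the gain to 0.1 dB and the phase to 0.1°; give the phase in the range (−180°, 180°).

15.0 dB, -133.8°

At s = jω = j186:
quadratic: (j186)² + 138·j186 + 10000 = -24596 + j25668 → |·| ≈ 35550, ∠ ≈ 133.78°
|T| = 200000 / 35550 ≈ 5.6259
Gain = 20 log₁₀(5.6259) ≈ 15.00 dB
∠T = 0.00° − 133.78° = -133.78°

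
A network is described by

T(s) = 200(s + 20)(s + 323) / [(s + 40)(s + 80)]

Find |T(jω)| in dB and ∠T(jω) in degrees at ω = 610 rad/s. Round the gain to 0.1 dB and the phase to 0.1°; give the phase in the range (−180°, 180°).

47.0 dB, -18.6°

At s = jω = j610:
zero (s+20): 20 + j610 → |·| = √(20²+610²) = √372500 ≈ 610.33, ∠ = arctan(610/20) ≈ 88.12°
zero (s+323): 323 + j610 → |·| = √(323²+610²) = √476429 ≈ 690.24, ∠ = arctan(610/323) ≈ 62.10°
pole (s+40): 40 + j610 → |·| = √(40²+610²) = √373700 ≈ 611.31, ∠ = arctan(610/40) ≈ 86.25°
pole (s+80): 80 + j610 → |·| = √(80²+610²) = √378500 ≈ 615.22, ∠ = arctan(610/80) ≈ 82.53°
|T| = 200 · 4.2127e+05 / 3.7609e+05 ≈ 224.03
Gain = 20 log₁₀(224.03) ≈ 47.01 dB
∠T = 150.22° − 168.78° = -18.56°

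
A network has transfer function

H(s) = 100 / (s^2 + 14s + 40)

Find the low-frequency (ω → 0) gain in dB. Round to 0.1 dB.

H(0) = 100 / 40 = 2.5
20 log₁₀(2.5) ≈ 7.96 dB

8.0 dB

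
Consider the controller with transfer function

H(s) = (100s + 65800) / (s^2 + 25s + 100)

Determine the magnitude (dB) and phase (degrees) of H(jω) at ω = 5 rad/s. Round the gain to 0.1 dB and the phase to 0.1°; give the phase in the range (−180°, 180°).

Substitute s = j5:
Numerator: 100(j5) + 65800 = 65800 + j500
Denominator: (j5)^2 + 25(j5) + 100 = 75 + j125
|N| = √(65800² + 500²) ≈ 65802, ∠N ≈ 0.44°
|D| = √(75² + 125²) ≈ 145.77, ∠D ≈ 59.04°
|H| = 65802 / 145.77 ≈ 451.41
Gain = 20 log₁₀(451.41) ≈ 53.09 dB
∠H = 0.44° − 59.04° = -58.60°

53.1 dB, -58.6°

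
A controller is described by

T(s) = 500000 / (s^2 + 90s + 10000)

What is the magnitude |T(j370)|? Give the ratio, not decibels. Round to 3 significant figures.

3.81

At s = jω = j370:
quadratic: (j370)² + 90·j370 + 10000 = -126900 + j33300 → |·| ≈ 1.312e+05, ∠ ≈ 165.30°
|T| = 500000 / 1.312e+05 ≈ 3.811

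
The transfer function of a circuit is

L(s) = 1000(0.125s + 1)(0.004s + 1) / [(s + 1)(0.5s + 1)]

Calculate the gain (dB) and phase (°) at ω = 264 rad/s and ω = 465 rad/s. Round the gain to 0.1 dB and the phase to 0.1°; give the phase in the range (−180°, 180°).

At ω = 264 rad/s:
zero (1 + j264·0.125) = 1 + j33 → |·| ≈ 33.015, ∠ ≈ 88.26°
zero (1 + j264·0.004) = 1 + j1.056 → |·| ≈ 1.4544, ∠ ≈ 46.56°
pole (1 + j264·1) = 1 + j264 → |·| ≈ 264, ∠ ≈ 89.78°
pole (1 + j264·0.5) = 1 + j132 → |·| ≈ 132, ∠ ≈ 89.57°
|L| = 1000 · 33.015 · 1.4544 / (264 · 132) ≈ 1.3779
Gain = 20 log₁₀(1.3779) ≈ 2.78 dB
∠L = (88.26° + 46.56°) − (89.78° + 89.57°) = -44.53°

At ω = 465 rad/s:
zero (1 + j465·0.125) = 1 + j58.125 → |·| ≈ 58.134, ∠ ≈ 89.01°
zero (1 + j465·0.004) = 1 + j1.86 → |·| ≈ 2.1118, ∠ ≈ 61.74°
pole (1 + j465·1) = 1 + j465 → |·| ≈ 465, ∠ ≈ 89.88°
pole (1 + j465·0.5) = 1 + j232.5 → |·| ≈ 232.5, ∠ ≈ 89.75°
|L| = 1000 · 58.134 · 2.1118 / (465 · 232.5) ≈ 1.1356
Gain = 20 log₁₀(1.1356) ≈ 1.10 dB
∠L = (89.01° + 61.74°) − (89.88° + 89.75°) = -28.88°

ω = 264: 2.8 dB, -44.5°; ω = 465: 1.1 dB, -28.9°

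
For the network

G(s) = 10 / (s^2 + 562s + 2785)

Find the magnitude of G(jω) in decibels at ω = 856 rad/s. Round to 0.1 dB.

Substitute s = j856:
Numerator: 10 = 10 + j0
Denominator: (j856)^2 + 562(j856) + 2785 = -729951 + j481072
|N| = √(10² + 0²) ≈ 10, ∠N ≈ 0.00°
|D| = √(729951² + 481072²) ≈ 8.7422e+05, ∠D ≈ 146.61°
|G| = 10 / 8.7422e+05 ≈ 1.1439e-05
Gain = 20 log₁₀(1.1439e-05) ≈ -98.83 dB

-98.8 dB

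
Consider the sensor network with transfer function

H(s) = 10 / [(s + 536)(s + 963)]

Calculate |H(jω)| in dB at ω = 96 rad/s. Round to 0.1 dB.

At s = jω = j96:
pole (s+536): 536 + j96 → |·| = √(536²+96²) = √296512 ≈ 544.53, ∠ = arctan(96/536) ≈ 10.15°
pole (s+963): 963 + j96 → |·| = √(963²+96²) = √936585 ≈ 967.77, ∠ = arctan(96/963) ≈ 5.69°
|H| = 10 / 5.2698e+05 ≈ 1.8976e-05
Gain = 20 log₁₀(1.8976e-05) ≈ -94.44 dB

-94.4 dB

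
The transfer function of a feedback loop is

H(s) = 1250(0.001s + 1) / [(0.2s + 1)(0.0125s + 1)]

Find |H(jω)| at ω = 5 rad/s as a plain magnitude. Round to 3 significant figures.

At ω = 5 rad/s:
zero (1 + j5·0.001) = 1 + j0.005 → |·| ≈ 1, ∠ ≈ 0.29°
pole (1 + j5·0.2) = 1 + j1 → |·| ≈ 1.4142, ∠ ≈ 45.00°
pole (1 + j5·0.0125) = 1 + j0.0625 → |·| ≈ 1.002, ∠ ≈ 3.58°
|H| = 1250 · 1 / (1.4142 · 1.002) ≈ 882.13

882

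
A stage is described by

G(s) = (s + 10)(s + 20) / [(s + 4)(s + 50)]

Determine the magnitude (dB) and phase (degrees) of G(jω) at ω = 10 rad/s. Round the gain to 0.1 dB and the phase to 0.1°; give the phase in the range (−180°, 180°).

At s = jω = j10:
zero (s+10): 10 + j10 → |·| = √(10²+10²) = √200 ≈ 14.142, ∠ = arctan(10/10) ≈ 45.00°
zero (s+20): 20 + j10 → |·| = √(20²+10²) = √500 ≈ 22.361, ∠ = arctan(10/20) ≈ 26.57°
pole (s+4): 4 + j10 → |·| = √(4²+10²) = √116 ≈ 10.77, ∠ = arctan(10/4) ≈ 68.20°
pole (s+50): 50 + j10 → |·| = √(50²+10²) = √2600 ≈ 50.99, ∠ = arctan(10/50) ≈ 11.31°
|G| = 1 · 316.23 / 549.16 ≈ 0.57584
Gain = 20 log₁₀(0.57584) ≈ -4.79 dB
∠G = 71.57° − 79.51° = -7.94°

-4.8 dB, -7.9°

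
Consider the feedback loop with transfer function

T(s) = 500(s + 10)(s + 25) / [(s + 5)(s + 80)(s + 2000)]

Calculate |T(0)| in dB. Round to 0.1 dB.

T(0) = 500·10·25 / (5·80·2000) = 0.15625
20 log₁₀(0.15625) ≈ -16.12 dB

-16.1 dB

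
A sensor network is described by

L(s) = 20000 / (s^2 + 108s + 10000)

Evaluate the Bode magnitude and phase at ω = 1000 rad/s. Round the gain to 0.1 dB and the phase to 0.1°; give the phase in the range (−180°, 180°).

-33.9 dB, -173.8°

At s = jω = j1000:
quadratic: (j1000)² + 108·j1000 + 10000 = -990000 + j108000 → |·| ≈ 9.9587e+05, ∠ ≈ 173.77°
|L| = 20000 / 9.9587e+05 ≈ 0.020083
Gain = 20 log₁₀(0.020083) ≈ -33.94 dB
∠L = 0.00° − 173.77° = -173.77°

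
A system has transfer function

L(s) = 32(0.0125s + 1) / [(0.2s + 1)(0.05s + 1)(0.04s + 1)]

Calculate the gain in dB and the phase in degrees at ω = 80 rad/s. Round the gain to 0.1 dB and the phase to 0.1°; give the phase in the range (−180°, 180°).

-13.8 dB, 170.0°

At ω = 80 rad/s:
zero (1 + j80·0.0125) = 1 + j1 → |·| ≈ 1.4142, ∠ ≈ 45.00°
pole (1 + j80·0.2) = 1 + j16 → |·| ≈ 16.031, ∠ ≈ 86.42°
pole (1 + j80·0.05) = 1 + j4 → |·| ≈ 4.1231, ∠ ≈ 75.96°
pole (1 + j80·0.04) = 1 + j3.2 → |·| ≈ 3.3526, ∠ ≈ 72.65°
|L| = 32 · 1.4142 / (16.031 · 4.1231 · 3.3526) ≈ 0.20422
Gain = 20 log₁₀(0.20422) ≈ -13.80 dB
∠L = (45.00°) − (86.42° + 75.96° + 72.65°) = -190.03° ≡ 169.97° (principal value)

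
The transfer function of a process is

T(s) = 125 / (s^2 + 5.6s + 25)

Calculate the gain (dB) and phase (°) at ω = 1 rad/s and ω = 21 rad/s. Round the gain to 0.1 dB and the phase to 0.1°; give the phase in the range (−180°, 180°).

At s = jω = j1:
quadratic: (j1)² + 5.6·j1 + 25 = 24 + j5.6 → |·| ≈ 24.645, ∠ ≈ 13.13°
|T| = 125 / 24.645 ≈ 5.072
Gain = 20 log₁₀(5.072) ≈ 14.10 dB
∠T = 0.00° − 13.13° = -13.13°

At s = jω = j21:
quadratic: (j21)² + 5.6·j21 + 25 = -416 + j117.6 → |·| ≈ 432.3, ∠ ≈ 164.21°
|T| = 125 / 432.3 ≈ 0.28915
Gain = 20 log₁₀(0.28915) ≈ -10.78 dB
∠T = 0.00° − 164.21° = -164.21°

ω = 1: 14.1 dB, -13.1°; ω = 21: -10.8 dB, -164.2°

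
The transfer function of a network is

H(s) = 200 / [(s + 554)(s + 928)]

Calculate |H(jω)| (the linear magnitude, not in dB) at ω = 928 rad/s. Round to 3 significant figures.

0.000141

At s = jω = j928:
pole (s+554): 554 + j928 → |·| = √(554²+928²) = √1168100 ≈ 1080.8, ∠ = arctan(928/554) ≈ 59.16°
pole (s+928): 928 + j928 → |·| = √(928²+928²) = √1722368 ≈ 1312.4, ∠ = arctan(928/928) ≈ 45.00°
|H| = 200 / 1.4184e+06 ≈ 0.000141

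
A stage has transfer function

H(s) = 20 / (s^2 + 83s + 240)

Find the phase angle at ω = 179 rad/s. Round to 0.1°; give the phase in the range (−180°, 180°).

Substitute s = j179:
Numerator: 20 = 20 + j0
Denominator: (j179)^2 + 83(j179) + 240 = -31801 + j14857
|N| = √(20² + 0²) ≈ 20, ∠N ≈ 0.00°
|D| = √(31801² + 14857²) ≈ 35100, ∠D ≈ 154.96°
∠H = 0.00° − 154.96° = -154.96°

-155.0°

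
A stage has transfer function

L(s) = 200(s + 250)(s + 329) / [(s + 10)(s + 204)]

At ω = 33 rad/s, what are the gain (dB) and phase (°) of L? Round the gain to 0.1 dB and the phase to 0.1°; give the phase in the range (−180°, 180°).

67.4 dB, -69.1°

At s = jω = j33:
zero (s+250): 250 + j33 → |·| = √(250²+33²) = √63589 ≈ 252.17, ∠ = arctan(33/250) ≈ 7.52°
zero (s+329): 329 + j33 → |·| = √(329²+33²) = √109330 ≈ 330.65, ∠ = arctan(33/329) ≈ 5.73°
pole (s+10): 10 + j33 → |·| = √(10²+33²) = √1189 ≈ 34.482, ∠ = arctan(33/10) ≈ 73.14°
pole (s+204): 204 + j33 → |·| = √(204²+33²) = √42705 ≈ 206.65, ∠ = arctan(33/204) ≈ 9.19°
|L| = 200 · 83380 / 7125.7 ≈ 2340.3
Gain = 20 log₁₀(2340.3) ≈ 67.39 dB
∠L = 13.25° − 82.33° = -69.08°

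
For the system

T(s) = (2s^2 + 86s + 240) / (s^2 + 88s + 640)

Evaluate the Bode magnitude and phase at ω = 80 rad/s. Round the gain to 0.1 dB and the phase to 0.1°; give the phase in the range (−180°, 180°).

3.9 dB, 22.0°

Substitute s = j80:
Numerator: 2(j80)^2 + 86(j80) + 240 = -12560 + j6880
Denominator: (j80)^2 + 88(j80) + 640 = -5760 + j7040
|N| = √(12560² + 6880²) ≈ 14321, ∠N ≈ 151.29°
|D| = √(5760² + 7040²) ≈ 9096.1, ∠D ≈ 129.29°
|T| = 14321 / 9096.1 ≈ 1.5744
Gain = 20 log₁₀(1.5744) ≈ 3.94 dB
∠T = 151.29° − 129.29° = 22.00°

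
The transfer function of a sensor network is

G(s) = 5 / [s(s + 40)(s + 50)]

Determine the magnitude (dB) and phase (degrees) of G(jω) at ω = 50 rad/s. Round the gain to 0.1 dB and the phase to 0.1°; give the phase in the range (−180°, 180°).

-93.1 dB, 173.7°

At s = jω = j50:
pole (s+40): 40 + j50 → |·| = √(40²+50²) = √4100 ≈ 64.031, ∠ = arctan(50/40) ≈ 51.34°
pole (s+50): 50 + j50 → |·| = √(50²+50²) = √5000 ≈ 70.711, ∠ = arctan(50/50) ≈ 45.00°
pole at origin: |s| = 50, ∠ = 90.00° (in denominator)
|G| = 5 / 2.2638e+05 ≈ 2.2087e-05
Gain = 20 log₁₀(2.2087e-05) ≈ -93.12 dB
∠G = 0.00° − 186.34° = -186.34° ≡ 173.66° (principal value)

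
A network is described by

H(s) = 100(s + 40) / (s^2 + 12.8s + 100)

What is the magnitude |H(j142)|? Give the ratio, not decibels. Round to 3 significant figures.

0.732

At s = jω = j142:
zero (s+40): 40 + j142 → |·| = √(40²+142²) = √21764 ≈ 147.53, ∠ = arctan(142/40) ≈ 74.27°
quadratic: (j142)² + 12.8·j142 + 100 = -20064 + j1817.6 → |·| ≈ 20146, ∠ ≈ 174.82°
|H| = 100 · 147.53 / 20146 ≈ 0.7323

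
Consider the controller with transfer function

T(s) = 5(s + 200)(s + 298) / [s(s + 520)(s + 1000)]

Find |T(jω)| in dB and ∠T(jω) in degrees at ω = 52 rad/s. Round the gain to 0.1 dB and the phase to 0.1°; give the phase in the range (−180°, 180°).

-38.8 dB, -74.2°

At s = jω = j52:
zero (s+200): 200 + j52 → |·| = √(200²+52²) = √42704 ≈ 206.65, ∠ = arctan(52/200) ≈ 14.57°
zero (s+298): 298 + j52 → |·| = √(298²+52²) = √91508 ≈ 302.5, ∠ = arctan(52/298) ≈ 9.90°
pole (s+520): 520 + j52 → |·| = √(520²+52²) = √273104 ≈ 522.59, ∠ = arctan(52/520) ≈ 5.71°
pole (s+1000): 1000 + j52 → |·| = √(1000²+52²) = √1002704 ≈ 1001.4, ∠ = arctan(52/1000) ≈ 2.98°
pole at origin: |s| = 52, ∠ = 90.00° (in denominator)
|T| = 5 · 62512 / 2.7213e+07 ≈ 0.011486
Gain = 20 log₁₀(0.011486) ≈ -38.80 dB
∠T = 24.47° − 98.69° = -74.22°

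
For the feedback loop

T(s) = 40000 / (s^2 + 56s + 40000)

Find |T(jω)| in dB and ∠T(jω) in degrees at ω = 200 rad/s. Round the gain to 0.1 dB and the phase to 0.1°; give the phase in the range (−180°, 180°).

At s = jω = j200:
quadratic: (j200)² + 56·j200 + 40000 = 0 + j11200 → |·| ≈ 11200, ∠ ≈ 90.00°
|T| = 40000 / 11200 ≈ 3.5714
Gain = 20 log₁₀(3.5714) ≈ 11.06 dB
∠T = 0.00° − 90.00° = -90.00°

11.1 dB, -90.0°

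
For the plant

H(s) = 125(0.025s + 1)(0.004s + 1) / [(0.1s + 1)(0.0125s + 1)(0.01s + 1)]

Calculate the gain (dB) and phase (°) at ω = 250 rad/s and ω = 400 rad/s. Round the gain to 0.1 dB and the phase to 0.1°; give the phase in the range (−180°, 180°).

ω = 250: 14.1 dB, -102.3°; ω = 400: 9.0 dB, -100.9°

At ω = 250 rad/s:
zero (1 + j250·0.025) = 1 + j6.25 → |·| ≈ 6.3295, ∠ ≈ 80.91°
zero (1 + j250·0.004) = 1 + j1 → |·| ≈ 1.4142, ∠ ≈ 45.00°
pole (1 + j250·0.1) = 1 + j25 → |·| ≈ 25.02, ∠ ≈ 87.71°
pole (1 + j250·0.0125) = 1 + j3.125 → |·| ≈ 3.2811, ∠ ≈ 72.26°
pole (1 + j250·0.01) = 1 + j2.5 → |·| ≈ 2.6926, ∠ ≈ 68.20°
|H| = 125 · 6.3295 · 1.4142 / (25.02 · 3.2811 · 2.6926) ≈ 5.0619
Gain = 20 log₁₀(5.0619) ≈ 14.09 dB
∠H = (80.91° + 45.00°) − (87.71° + 72.26° + 68.20°) = -102.26°

At ω = 400 rad/s:
zero (1 + j400·0.025) = 1 + j10 → |·| ≈ 10.05, ∠ ≈ 84.29°
zero (1 + j400·0.004) = 1 + j1.6 → |·| ≈ 1.8868, ∠ ≈ 57.99°
pole (1 + j400·0.1) = 1 + j40 → |·| ≈ 40.012, ∠ ≈ 88.57°
pole (1 + j400·0.0125) = 1 + j5 → |·| ≈ 5.099, ∠ ≈ 78.69°
pole (1 + j400·0.01) = 1 + j4 → |·| ≈ 4.1231, ∠ ≈ 75.96°
|H| = 125 · 10.05 · 1.8868 / (40.012 · 5.099 · 4.1231) ≈ 2.8178
Gain = 20 log₁₀(2.8178) ≈ 9.00 dB
∠H = (84.29° + 57.99°) − (88.57° + 78.69° + 75.96°) = -100.94°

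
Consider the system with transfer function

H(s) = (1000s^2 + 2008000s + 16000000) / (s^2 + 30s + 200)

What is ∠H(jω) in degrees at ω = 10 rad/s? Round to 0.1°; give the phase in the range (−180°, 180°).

Substitute s = j10:
Numerator: 1000(j10)^2 + 2008000(j10) + 16000000 = 15900000 + j20080000
Denominator: (j10)^2 + 30(j10) + 200 = 100 + j300
|N| = √(15900000² + 20080000²) ≈ 2.5613e+07, ∠N ≈ 51.63°
|D| = √(100² + 300²) ≈ 316.23, ∠D ≈ 71.57°
∠H = 51.63° − 71.57° = -19.94°

-19.9°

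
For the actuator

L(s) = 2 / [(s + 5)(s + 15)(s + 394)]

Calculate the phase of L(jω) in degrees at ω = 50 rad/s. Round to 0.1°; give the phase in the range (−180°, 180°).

At s = jω = j50:
pole (s+5): 5 + j50 → |·| = √(5²+50²) = √2525 ≈ 50.249, ∠ = arctan(50/5) ≈ 84.29°
pole (s+15): 15 + j50 → |·| = √(15²+50²) = √2725 ≈ 52.202, ∠ = arctan(50/15) ≈ 73.30°
pole (s+394): 394 + j50 → |·| = √(394²+50²) = √157736 ≈ 397.16, ∠ = arctan(50/394) ≈ 7.23°
∠L = 0.00° − 164.82° = -164.82°

-164.8°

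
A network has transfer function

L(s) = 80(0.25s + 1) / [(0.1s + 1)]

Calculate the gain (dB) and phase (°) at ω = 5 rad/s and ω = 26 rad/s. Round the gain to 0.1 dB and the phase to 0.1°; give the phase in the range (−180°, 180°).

ω = 5: 41.2 dB, 24.8°; ω = 26: 45.5 dB, 12.3°

At ω = 5 rad/s:
zero (1 + j5·0.25) = 1 + j1.25 → |·| ≈ 1.6008, ∠ ≈ 51.34°
pole (1 + j5·0.1) = 1 + j0.5 → |·| ≈ 1.118, ∠ ≈ 26.57°
|L| = 80 · 1.6008 / (1.118) ≈ 114.55
Gain = 20 log₁₀(114.55) ≈ 41.18 dB
∠L = (51.34°) − (26.57°) = 24.77°

At ω = 26 rad/s:
zero (1 + j26·0.25) = 1 + j6.5 → |·| ≈ 6.5765, ∠ ≈ 81.25°
pole (1 + j26·0.1) = 1 + j2.6 → |·| ≈ 2.7857, ∠ ≈ 68.96°
|L| = 80 · 6.5765 / (2.7857) ≈ 188.86
Gain = 20 log₁₀(188.86) ≈ 45.52 dB
∠L = (81.25°) − (68.96°) = 12.29°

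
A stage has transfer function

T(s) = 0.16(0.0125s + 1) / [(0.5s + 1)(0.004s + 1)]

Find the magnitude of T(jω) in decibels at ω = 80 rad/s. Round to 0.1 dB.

-45.4 dB

At ω = 80 rad/s:
zero (1 + j80·0.0125) = 1 + j1 → |·| ≈ 1.4142, ∠ ≈ 45.00°
pole (1 + j80·0.5) = 1 + j40 → |·| ≈ 40.012, ∠ ≈ 88.57°
pole (1 + j80·0.004) = 1 + j0.32 → |·| ≈ 1.05, ∠ ≈ 17.74°
|T| = 0.16 · 1.4142 / (40.012 · 1.05) ≈ 0.0053858
Gain = 20 log₁₀(0.0053858) ≈ -45.37 dB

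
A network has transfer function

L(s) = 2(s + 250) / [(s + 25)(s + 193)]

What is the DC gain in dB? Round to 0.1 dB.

L(0) = 2·250 / (25·193) ≈ 0.10363
20 log₁₀(0.10363) ≈ -19.69 dB

-19.7 dB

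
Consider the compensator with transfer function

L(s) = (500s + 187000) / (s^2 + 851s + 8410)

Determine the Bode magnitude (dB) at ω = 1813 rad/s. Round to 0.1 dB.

-11.9 dB

Substitute s = j1813:
Numerator: 500(j1813) + 187000 = 187000 + j906500
Denominator: (j1813)^2 + 851(j1813) + 8410 = -3278559 + j1542863
|N| = √(187000² + 906500²) ≈ 9.2559e+05, ∠N ≈ 78.34°
|D| = √(3278559² + 1542863²) ≈ 3.6234e+06, ∠D ≈ 154.80°
|L| = 9.2559e+05 / 3.6234e+06 ≈ 0.25545
Gain = 20 log₁₀(0.25545) ≈ -11.85 dB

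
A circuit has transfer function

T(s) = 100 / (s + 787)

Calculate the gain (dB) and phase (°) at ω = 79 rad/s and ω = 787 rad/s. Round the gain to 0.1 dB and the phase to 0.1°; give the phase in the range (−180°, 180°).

ω = 79: -18.0 dB, -5.7°; ω = 787: -20.9 dB, -45.0°

Substitute s = j79:
Numerator: 100 = 100 + j0
Denominator: (j79) + 787 = 787 + j79
|N| = √(100² + 0²) ≈ 100, ∠N ≈ 0.00°
|D| = √(787² + 79²) ≈ 790.96, ∠D ≈ 5.73°
|T| = 100 / 790.96 ≈ 0.12643
Gain = 20 log₁₀(0.12643) ≈ -17.96 dB
∠T = 0.00° − 5.73° = -5.73°

Substitute s = j787:
Numerator: 100 = 100 + j0
Denominator: (j787) + 787 = 787 + j787
|N| = √(100² + 0²) ≈ 100, ∠N ≈ 0.00°
|D| = √(787² + 787²) ≈ 1113, ∠D ≈ 45.00°
|T| = 100 / 1113 ≈ 0.089847
Gain = 20 log₁₀(0.089847) ≈ -20.93 dB
∠T = 0.00° − 45.00° = -45.00°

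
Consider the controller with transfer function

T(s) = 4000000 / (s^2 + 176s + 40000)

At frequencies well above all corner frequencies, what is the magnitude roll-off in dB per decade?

-40 dB/decade

Each pole contributes −20 dB/decade at high frequency; each zero contributes +20 dB/decade.
Net: 0 zero(s) − 2 pole(s) → -40 dB/decade.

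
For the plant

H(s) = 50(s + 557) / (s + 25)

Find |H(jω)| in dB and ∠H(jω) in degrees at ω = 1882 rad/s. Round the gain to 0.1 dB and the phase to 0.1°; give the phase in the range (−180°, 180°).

At s = jω = j1882:
zero (s+557): 557 + j1882 → |·| = √(557²+1882²) = √3852173 ≈ 1962.7, ∠ = arctan(1882/557) ≈ 73.51°
pole (s+25): 25 + j1882 → |·| = √(25²+1882²) = √3542549 ≈ 1882.2, ∠ = arctan(1882/25) ≈ 89.24°
|H| = 50 · 1962.7 / 1882.2 ≈ 52.138
Gain = 20 log₁₀(52.138) ≈ 34.34 dB
∠H = 73.51° − 89.24° = -15.73°

34.3 dB, -15.7°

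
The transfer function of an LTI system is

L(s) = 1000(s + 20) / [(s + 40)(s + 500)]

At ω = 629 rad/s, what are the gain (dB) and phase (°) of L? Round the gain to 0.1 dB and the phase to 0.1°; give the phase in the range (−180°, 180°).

1.9 dB, -49.7°

At s = jω = j629:
zero (s+20): 20 + j629 → |·| = √(20²+629²) = √396041 ≈ 629.32, ∠ = arctan(629/20) ≈ 88.18°
pole (s+40): 40 + j629 → |·| = √(40²+629²) = √397241 ≈ 630.27, ∠ = arctan(629/40) ≈ 86.36°
pole (s+500): 500 + j629 → |·| = √(500²+629²) = √645641 ≈ 803.52, ∠ = arctan(629/500) ≈ 51.52°
|L| = 1000 · 629.32 / 5.0643e+05 ≈ 1.2427
Gain = 20 log₁₀(1.2427) ≈ 1.89 dB
∠L = 88.18° − 137.88° = -49.70°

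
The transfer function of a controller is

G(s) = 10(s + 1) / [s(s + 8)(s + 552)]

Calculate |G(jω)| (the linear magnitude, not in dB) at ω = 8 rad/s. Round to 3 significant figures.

At s = jω = j8:
zero (s+1): 1 + j8 → |·| = √(1²+8²) = √65 ≈ 8.0623, ∠ = arctan(8/1) ≈ 82.87°
pole (s+8): 8 + j8 → |·| = √(8²+8²) = √128 ≈ 11.314, ∠ = arctan(8/8) ≈ 45.00°
pole (s+552): 552 + j8 → |·| = √(552²+8²) = √304768 ≈ 552.06, ∠ = arctan(8/552) ≈ 0.83°
pole at origin: |s| = 8, ∠ = 90.00° (in denominator)
|G| = 10 · 8.0623 / 49968 ≈ 0.0016135

0.00161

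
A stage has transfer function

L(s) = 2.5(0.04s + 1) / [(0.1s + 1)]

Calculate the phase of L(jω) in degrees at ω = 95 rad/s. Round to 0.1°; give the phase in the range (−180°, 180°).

-8.7°

At ω = 95 rad/s:
zero (1 + j95·0.04) = 1 + j3.8 → |·| ≈ 3.9294, ∠ ≈ 75.26°
pole (1 + j95·0.1) = 1 + j9.5 → |·| ≈ 9.5525, ∠ ≈ 83.99°
∠L = (75.26°) − (83.99°) = -8.73°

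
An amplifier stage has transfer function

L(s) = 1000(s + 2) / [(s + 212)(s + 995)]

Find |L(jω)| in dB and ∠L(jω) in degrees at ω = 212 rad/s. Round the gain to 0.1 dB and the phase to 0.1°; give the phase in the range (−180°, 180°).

-3.2 dB, 32.4°

At s = jω = j212:
zero (s+2): 2 + j212 → |·| = √(2²+212²) = √44948 ≈ 212.01, ∠ = arctan(212/2) ≈ 89.46°
pole (s+212): 212 + j212 → |·| = √(212²+212²) = √89888 ≈ 299.81, ∠ = arctan(212/212) ≈ 45.00°
pole (s+995): 995 + j212 → |·| = √(995²+212²) = √1034969 ≈ 1017.3, ∠ = arctan(212/995) ≈ 12.03°
|L| = 1000 · 212.01 / 3.05e+05 ≈ 0.69511
Gain = 20 log₁₀(0.69511) ≈ -3.16 dB
∠L = 89.46° − 57.03° = 32.43°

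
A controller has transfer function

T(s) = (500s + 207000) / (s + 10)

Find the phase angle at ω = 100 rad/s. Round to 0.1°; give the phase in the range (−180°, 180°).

Substitute s = j100:
Numerator: 500(j100) + 207000 = 207000 + j50000
Denominator: (j100) + 10 = 10 + j100
|N| = √(207000² + 50000²) ≈ 2.1295e+05, ∠N ≈ 13.58°
|D| = √(10² + 100²) ≈ 100.5, ∠D ≈ 84.29°
∠T = 13.58° − 84.29° = -70.71°

-70.7°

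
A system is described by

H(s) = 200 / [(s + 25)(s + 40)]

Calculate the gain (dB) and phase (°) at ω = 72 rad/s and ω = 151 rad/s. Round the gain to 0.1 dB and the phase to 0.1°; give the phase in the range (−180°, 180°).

ω = 72: -29.9 dB, -131.8°; ω = 151: -41.6 dB, -155.8°

At s = jω = j72:
pole (s+25): 25 + j72 → |·| = √(25²+72²) = √5809 ≈ 76.217, ∠ = arctan(72/25) ≈ 70.85°
pole (s+40): 40 + j72 → |·| = √(40²+72²) = √6784 ≈ 82.365, ∠ = arctan(72/40) ≈ 60.95°
|H| = 200 / 6277.6 ≈ 0.031859
Gain = 20 log₁₀(0.031859) ≈ -29.94 dB
∠H = 0.00° − 131.80° = -131.80°

At s = jω = j151:
pole (s+25): 25 + j151 → |·| = √(25²+151²) = √23426 ≈ 153.06, ∠ = arctan(151/25) ≈ 80.60°
pole (s+40): 40 + j151 → |·| = √(40²+151²) = √24401 ≈ 156.21, ∠ = arctan(151/40) ≈ 75.16°
|H| = 200 / 23910 ≈ 0.0083647
Gain = 20 log₁₀(0.0083647) ≈ -41.55 dB
∠H = 0.00° − 155.76° = -155.76°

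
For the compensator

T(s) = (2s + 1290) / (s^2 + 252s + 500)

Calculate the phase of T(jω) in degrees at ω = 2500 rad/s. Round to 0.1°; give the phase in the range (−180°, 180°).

Substitute s = j2500:
Numerator: 2(j2500) + 1290 = 1290 + j5000
Denominator: (j2500)^2 + 252(j2500) + 500 = -6249500 + j630000
|N| = √(1290² + 5000²) ≈ 5163.7, ∠N ≈ 75.53°
|D| = √(6249500² + 630000²) ≈ 6.2812e+06, ∠D ≈ 174.24°
∠T = 75.53° − 174.24° = -98.71°

-98.7°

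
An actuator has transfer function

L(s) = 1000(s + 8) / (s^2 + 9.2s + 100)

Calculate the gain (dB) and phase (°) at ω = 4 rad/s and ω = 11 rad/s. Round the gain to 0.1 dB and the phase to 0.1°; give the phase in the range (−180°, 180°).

ω = 4: 39.8 dB, 2.9°; ω = 11: 42.4 dB, -47.8°

At s = jω = j4:
zero (s+8): 8 + j4 → |·| = √(8²+4²) = √80 ≈ 8.9443, ∠ = arctan(4/8) ≈ 26.57°
quadratic: (j4)² + 9.2·j4 + 100 = 84 + j36.8 → |·| ≈ 91.707, ∠ ≈ 23.66°
|L| = 1000 · 8.9443 / 91.707 ≈ 97.531
Gain = 20 log₁₀(97.531) ≈ 39.78 dB
∠L = 26.57° − 23.66° = 2.91°

At s = jω = j11:
zero (s+8): 8 + j11 → |·| = √(8²+11²) = √185 ≈ 13.601, ∠ = arctan(11/8) ≈ 53.97°
quadratic: (j11)² + 9.2·j11 + 100 = -21 + j101.2 → |·| ≈ 103.36, ∠ ≈ 101.72°
|L| = 1000 · 13.601 / 103.36 ≈ 131.59
Gain = 20 log₁₀(131.59) ≈ 42.38 dB
∠L = 53.97° − 101.72° = -47.75°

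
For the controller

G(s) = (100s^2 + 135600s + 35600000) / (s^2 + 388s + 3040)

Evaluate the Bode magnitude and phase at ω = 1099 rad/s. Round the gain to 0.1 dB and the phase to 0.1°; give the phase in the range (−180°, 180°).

Substitute s = j1099:
Numerator: 100(j1099)^2 + 135600(j1099) + 35600000 = -85180100 + j149024400
Denominator: (j1099)^2 + 388(j1099) + 3040 = -1204761 + j426412
|N| = √(85180100² + 149024400²) ≈ 1.7165e+08, ∠N ≈ 119.75°
|D| = √(1204761² + 426412²) ≈ 1.278e+06, ∠D ≈ 160.51°
|G| = 1.7165e+08 / 1.278e+06 ≈ 134.31
Gain = 20 log₁₀(134.31) ≈ 42.56 dB
∠G = 119.75° − 160.51° = -40.76°

42.6 dB, -40.8°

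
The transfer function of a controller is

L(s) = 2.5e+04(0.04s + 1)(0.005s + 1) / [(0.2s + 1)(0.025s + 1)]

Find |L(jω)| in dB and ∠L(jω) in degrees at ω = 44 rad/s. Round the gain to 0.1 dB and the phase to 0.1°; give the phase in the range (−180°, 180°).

71.9 dB, -58.4°

At ω = 44 rad/s:
zero (1 + j44·0.04) = 1 + j1.76 → |·| ≈ 2.0243, ∠ ≈ 60.40°
zero (1 + j44·0.005) = 1 + j0.22 → |·| ≈ 1.0239, ∠ ≈ 12.41°
pole (1 + j44·0.2) = 1 + j8.8 → |·| ≈ 8.8566, ∠ ≈ 83.52°
pole (1 + j44·0.025) = 1 + j1.1 → |·| ≈ 1.4866, ∠ ≈ 47.73°
|L| = 2.5e+04 · 2.0243 · 1.0239 / (8.8566 · 1.4866) ≈ 3935.6
Gain = 20 log₁₀(3935.6) ≈ 71.90 dB
∠L = (60.40° + 12.41°) − (83.52° + 47.73°) = -58.44°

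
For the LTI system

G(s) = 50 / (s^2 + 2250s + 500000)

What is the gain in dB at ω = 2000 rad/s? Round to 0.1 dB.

-101.1 dB

Substitute s = j2000:
Numerator: 50 = 50 + j0
Denominator: (j2000)^2 + 2250(j2000) + 500000 = -3500000 + j4500000
|N| = √(50² + 0²) ≈ 50, ∠N ≈ 0.00°
|D| = √(3500000² + 4500000²) ≈ 5.7009e+06, ∠D ≈ 127.87°
|G| = 50 / 5.7009e+06 ≈ 8.7705e-06
Gain = 20 log₁₀(8.7705e-06) ≈ -101.14 dB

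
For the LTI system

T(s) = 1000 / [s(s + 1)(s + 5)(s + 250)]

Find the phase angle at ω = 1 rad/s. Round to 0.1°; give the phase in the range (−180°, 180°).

-146.5°

At s = jω = j1:
pole (s+1): 1 + j1 → |·| = √(1²+1²) = √2 ≈ 1.4142, ∠ = arctan(1/1) ≈ 45.00°
pole (s+5): 5 + j1 → |·| = √(5²+1²) = √26 ≈ 5.099, ∠ = arctan(1/5) ≈ 11.31°
pole (s+250): 250 + j1 → |·| = √(250²+1²) = √62501 ≈ 250, ∠ = arctan(1/250) ≈ 0.23°
pole at origin: |s| = 1, ∠ = 90.00° (in denominator)
∠T = 0.00° − 146.54° = -146.54°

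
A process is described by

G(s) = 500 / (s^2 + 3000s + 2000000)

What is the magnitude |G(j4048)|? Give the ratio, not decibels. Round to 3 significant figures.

Substitute s = j4048:
Numerator: 500 = 500 + j0
Denominator: (j4048)^2 + 3000(j4048) + 2000000 = -14386304 + j12144000
|N| = √(500² + 0²) ≈ 500, ∠N ≈ 0.00°
|D| = √(14386304² + 12144000²) ≈ 1.8827e+07, ∠D ≈ 139.83°
|G| = 500 / 1.8827e+07 ≈ 2.6558e-05

2.66e-05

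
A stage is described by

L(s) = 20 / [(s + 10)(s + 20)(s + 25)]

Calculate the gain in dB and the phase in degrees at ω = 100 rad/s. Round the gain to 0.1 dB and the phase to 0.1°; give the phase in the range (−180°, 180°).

At s = jω = j100:
pole (s+10): 10 + j100 → |·| = √(10²+100²) = √10100 ≈ 100.5, ∠ = arctan(100/10) ≈ 84.29°
pole (s+20): 20 + j100 → |·| = √(20²+100²) = √10400 ≈ 101.98, ∠ = arctan(100/20) ≈ 78.69°
pole (s+25): 25 + j100 → |·| = √(25²+100²) = √10625 ≈ 103.08, ∠ = arctan(100/25) ≈ 75.96°
|L| = 20 / 1.0565e+06 ≈ 1.893e-05
Gain = 20 log₁₀(1.893e-05) ≈ -94.46 dB
∠L = 0.00° − 238.94° = -238.94° ≡ 121.06° (principal value)

-94.5 dB, 121.1°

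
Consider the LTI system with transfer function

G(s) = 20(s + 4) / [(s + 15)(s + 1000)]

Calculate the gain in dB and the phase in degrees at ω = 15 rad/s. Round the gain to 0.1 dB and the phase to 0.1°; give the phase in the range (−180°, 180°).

-36.7 dB, 29.2°

At s = jω = j15:
zero (s+4): 4 + j15 → |·| = √(4²+15²) = √241 ≈ 15.524, ∠ = arctan(15/4) ≈ 75.07°
pole (s+15): 15 + j15 → |·| = √(15²+15²) = √450 ≈ 21.213, ∠ = arctan(15/15) ≈ 45.00°
pole (s+1000): 1000 + j15 → |·| = √(1000²+15²) = √1000225 ≈ 1000.1, ∠ = arctan(15/1000) ≈ 0.86°
|G| = 20 · 15.524 / 21215 ≈ 0.014635
Gain = 20 log₁₀(0.014635) ≈ -36.69 dB
∠G = 75.07° − 45.86° = 29.21°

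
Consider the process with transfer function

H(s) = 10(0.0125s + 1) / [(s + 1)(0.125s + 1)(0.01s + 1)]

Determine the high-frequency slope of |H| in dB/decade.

Each pole contributes −20 dB/decade at high frequency; each zero contributes +20 dB/decade.
Net: 1 zero(s) − 3 pole(s) → -40 dB/decade.

-40 dB/decade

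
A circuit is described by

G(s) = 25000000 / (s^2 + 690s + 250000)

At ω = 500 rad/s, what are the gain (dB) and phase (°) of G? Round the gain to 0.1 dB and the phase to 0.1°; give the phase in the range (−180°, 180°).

At s = jω = j500:
quadratic: (j500)² + 690·j500 + 250000 = 0 + j345000 → |·| ≈ 3.45e+05, ∠ ≈ 90.00°
|G| = 25000000 / 3.45e+05 ≈ 72.464
Gain = 20 log₁₀(72.464) ≈ 37.20 dB
∠G = 0.00° − 90.00° = -90.00°

37.2 dB, -90.0°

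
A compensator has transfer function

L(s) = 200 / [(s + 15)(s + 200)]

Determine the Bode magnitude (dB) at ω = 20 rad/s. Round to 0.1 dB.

At s = jω = j20:
pole (s+15): 15 + j20 → |·| = √(15²+20²) = √625 ≈ 25, ∠ = arctan(20/15) ≈ 53.13°
pole (s+200): 200 + j20 → |·| = √(200²+20²) = √40400 ≈ 201, ∠ = arctan(20/200) ≈ 5.71°
|L| = 200 / 5025 ≈ 0.039801
Gain = 20 log₁₀(0.039801) ≈ -28.00 dB

-28.0 dB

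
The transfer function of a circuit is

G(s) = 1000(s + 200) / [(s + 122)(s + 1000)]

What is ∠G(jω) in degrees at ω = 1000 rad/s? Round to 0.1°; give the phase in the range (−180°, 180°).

At s = jω = j1000:
zero (s+200): 200 + j1000 → |·| = √(200²+1000²) = √1040000 ≈ 1019.8, ∠ = arctan(1000/200) ≈ 78.69°
pole (s+122): 122 + j1000 → |·| = √(122²+1000²) = √1014884 ≈ 1007.4, ∠ = arctan(1000/122) ≈ 83.04°
pole (s+1000): 1000 + j1000 → |·| = √(1000²+1000²) = √2000000 ≈ 1414.2, ∠ = arctan(1000/1000) ≈ 45.00°
∠G = 78.69° − 128.04° = -49.35°

-49.4°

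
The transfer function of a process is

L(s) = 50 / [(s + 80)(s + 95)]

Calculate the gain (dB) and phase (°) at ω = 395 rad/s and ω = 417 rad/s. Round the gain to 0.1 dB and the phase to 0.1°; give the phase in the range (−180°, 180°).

ω = 395: -70.3 dB, -155.0°; ω = 417: -71.2 dB, -156.3°

At s = jω = j395:
pole (s+80): 80 + j395 → |·| = √(80²+395²) = √162425 ≈ 403.02, ∠ = arctan(395/80) ≈ 78.55°
pole (s+95): 95 + j395 → |·| = √(95²+395²) = √165050 ≈ 406.26, ∠ = arctan(395/95) ≈ 76.48°
|L| = 50 / 1.6373e+05 ≈ 0.00030538
Gain = 20 log₁₀(0.00030538) ≈ -70.30 dB
∠L = 0.00° − 155.03° = -155.03°

At s = jω = j417:
pole (s+80): 80 + j417 → |·| = √(80²+417²) = √180289 ≈ 424.6, ∠ = arctan(417/80) ≈ 79.14°
pole (s+95): 95 + j417 → |·| = √(95²+417²) = √182914 ≈ 427.68, ∠ = arctan(417/95) ≈ 77.17°
|L| = 50 / 1.8159e+05 ≈ 0.00027535
Gain = 20 log₁₀(0.00027535) ≈ -71.20 dB
∠L = 0.00° − 156.31° = -156.31°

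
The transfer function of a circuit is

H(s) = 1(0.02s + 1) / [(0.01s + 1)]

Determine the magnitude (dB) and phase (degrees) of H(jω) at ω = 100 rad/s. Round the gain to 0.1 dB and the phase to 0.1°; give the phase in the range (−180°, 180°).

At ω = 100 rad/s:
zero (1 + j100·0.02) = 1 + j2 → |·| ≈ 2.2361, ∠ ≈ 63.43°
pole (1 + j100·0.01) = 1 + j1 → |·| ≈ 1.4142, ∠ ≈ 45.00°
|H| = 1 · 2.2361 / (1.4142) ≈ 1.5812
Gain = 20 log₁₀(1.5812) ≈ 3.98 dB
∠H = (63.43°) − (45.00°) = 18.43°

4.0 dB, 18.4°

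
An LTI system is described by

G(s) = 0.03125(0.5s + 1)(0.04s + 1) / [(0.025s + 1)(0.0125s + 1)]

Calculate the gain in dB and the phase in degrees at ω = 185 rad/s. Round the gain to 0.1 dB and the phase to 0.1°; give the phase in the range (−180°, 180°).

At ω = 185 rad/s:
zero (1 + j185·0.5) = 1 + j92.5 → |·| ≈ 92.505, ∠ ≈ 89.38°
zero (1 + j185·0.04) = 1 + j7.4 → |·| ≈ 7.4673, ∠ ≈ 82.30°
pole (1 + j185·0.025) = 1 + j4.625 → |·| ≈ 4.7319, ∠ ≈ 77.80°
pole (1 + j185·0.0125) = 1 + j2.3125 → |·| ≈ 2.5195, ∠ ≈ 66.61°
|G| = 0.03125 · 92.505 · 7.4673 / (4.7319 · 2.5195) ≈ 1.8106
Gain = 20 log₁₀(1.8106) ≈ 5.16 dB
∠G = (89.38° + 82.30°) − (77.80° + 66.61°) = 27.27°

5.2 dB, 27.3°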